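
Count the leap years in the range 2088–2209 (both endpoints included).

29

Multiples of 4 in [2088,2209]: 31.
Of those, multiples of 100: 2 (not leap unless ÷400).
Multiples of 400: 0.
Leap years = 31 − 2 + 0 = 29.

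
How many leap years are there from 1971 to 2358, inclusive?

94

Multiples of 4 in [1971,2358]: 97.
Of those, multiples of 100: 4 (not leap unless ÷400).
Multiples of 400: 1.
Leap years = 97 − 4 + 1 = 94.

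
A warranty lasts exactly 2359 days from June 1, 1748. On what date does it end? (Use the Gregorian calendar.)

November 16, 1754

+365 (one year) → Jun 1, 1749 (1994 left).
+365 (one year) → Jun 1, 1750 (1629 left).
+365 (one year) → Jun 1, 1751 (1264 left).
+366 (one year; includes Feb 29, 1752) → Jun 1, 1752 (898 left).
+365 (one year) → Jun 1, 1753 (533 left).
+365 (one year) → Jun 1, 1754 (168 left).
Jun has 30 days: +30 → Jul 1, 1754 (138 left).
Jul has 31 days: +31 → Aug 1, 1754 (107 left).
Aug has 31 days: +31 → Sep 1, 1754 (76 left).
Sep has 30 days: +30 → Oct 1, 1754 (46 left).
Oct has 31 days: +31 → Nov 1, 1754 (15 left).
+15 → Nov 16, 1754.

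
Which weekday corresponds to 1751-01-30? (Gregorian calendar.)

Doomsday rule: the anchor day for the 1700s is Sunday. For year 51: 51÷12 = 4 r 3, and 3÷4 = 0, so 4+3+0 = 7.
Sunday + 7 ≡ Sunday — that's 1751's doomsday.
In January the doomsday date is Jan 3 (1751 is not a leap year).
Jan 30 is 27 days after Jan 3; 27 mod 7 = 6, so Sunday + 6 = Saturday.

Saturday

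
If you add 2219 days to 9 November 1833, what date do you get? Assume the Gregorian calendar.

December 7, 1839

+365 (one year) → Nov 9, 1834 (1854 left).
+365 (one year) → Nov 9, 1835 (1489 left).
+366 (one year; includes Feb 29, 1836) → Nov 9, 1836 (1123 left).
+365 (one year) → Nov 9, 1837 (758 left).
+365 (one year) → Nov 9, 1838 (393 left).
Nov has 30 days: +22 → Dec 1, 1838 (371 left).
Dec has 31 days: +31 → Jan 1, 1839 (340 left).
Jan has 31 days: +31 → Feb 1, 1839 (309 left).
Feb has 28 days: +28 → Mar 1, 1839 (281 left).
Mar has 31 days: +31 → Apr 1, 1839 (250 left).
Apr has 30 days: +30 → May 1, 1839 (220 left).
May has 31 days: +31 → Jun 1, 1839 (189 left).
Jun has 30 days: +30 → Jul 1, 1839 (159 left).
Jul has 31 days: +31 → Aug 1, 1839 (128 left).
Aug has 31 days: +31 → Sep 1, 1839 (97 left).
Sep has 30 days: +30 → Oct 1, 1839 (67 left).
Oct has 31 days: +31 → Nov 1, 1839 (36 left).
Nov has 30 days: +30 → Dec 1, 1839 (6 left).
+6 → Dec 7, 1839.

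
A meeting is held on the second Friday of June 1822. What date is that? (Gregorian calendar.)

June 1, 1822 is a Saturday.
The first Friday is therefore June 7 (6 days later).
The second Friday is 7 + 1×7 = June 14.

June 14, 1822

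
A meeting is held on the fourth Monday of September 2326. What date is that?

September 1, 2326 is a Wednesday.
The first Monday is therefore September 6 (5 days later).
The fourth Monday is 6 + 3×7 = September 27.

September 27, 2326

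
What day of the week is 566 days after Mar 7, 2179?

Saturday

First find the weekday of Mar 7, 2179. Doomsday rule: the anchor day for the 2100s is Sunday. For year 79: 79÷12 = 6 r 7, and 7÷4 = 1, so 6+7+1 = 14.
Sunday + 14 ≡ Sunday — that's 2179's doomsday.
In March the doomsday date is Mar 14.
Mar 7 is 7 days before Mar 14; 7 mod 7 = 0, so Sunday − 0 = Sunday.
566 mod 7 = 6, so 566 days after a Sunday is Sunday + 6 = Saturday.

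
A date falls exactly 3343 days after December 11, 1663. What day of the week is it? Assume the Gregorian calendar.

Saturday

First find the weekday of Dec 11, 1663. Doomsday rule: the anchor day for the 1600s is Tuesday. For year 63: 63÷12 = 5 r 3, and 3÷4 = 0, so 5+3+0 = 8.
Tuesday + 8 ≡ Wednesday — that's 1663's doomsday.
In December the doomsday date is Dec 12.
Dec 11 is 1 day before Dec 12; 1 mod 7 = 1, so Wednesday − 1 = Tuesday.
3343 mod 7 = 4, so 3343 days after a Tuesday is Tuesday + 4 = Saturday.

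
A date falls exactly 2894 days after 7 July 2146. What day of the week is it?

First find the weekday of Jul 7, 2146. Doomsday rule: the anchor day for the 2100s is Sunday. For year 46: 46÷12 = 3 r 10, and 10÷4 = 2, so 3+10+2 = 15.
Sunday + 15 ≡ Monday — that's 2146's doomsday.
In July the doomsday date is Jul 11.
Jul 7 is 4 days before Jul 11; 4 mod 7 = 4, so Monday − 4 = Thursday.
2894 mod 7 = 3, so 2894 days after a Thursday is Thursday + 3 = Sunday.

Sunday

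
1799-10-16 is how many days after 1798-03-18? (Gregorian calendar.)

Mar 18, 1798 → Mar 18, 1799: 365 days.
Mar 18, 1799 → Apr 18, 1799: 31 days (March has 31).
Apr 18, 1799 → May 18, 1799: 30 days (April has 30).
May 18, 1799 → Jun 18, 1799: 31 days (May has 31).
Jun 18, 1799 → Jul 18, 1799: 30 days (June has 30).
Jul 18, 1799 → Aug 18, 1799: 31 days (July has 31).
Aug 18, 1799 → Sep 18, 1799: 31 days (August has 31).
Sep 18, 1799 → Oct 16, 1799: 28 days.
Total: 577 days.

577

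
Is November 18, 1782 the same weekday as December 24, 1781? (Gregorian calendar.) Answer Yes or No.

Yes

From Dec 24, 1781 to Nov 18, 1782 is 329 days.
329 mod 7 = 0, so they are the same weekday.
(Dec 24, 1781 is a Monday; Nov 18, 1782 is a Monday.)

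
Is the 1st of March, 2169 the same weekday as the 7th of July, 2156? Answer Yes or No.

From Jul 7, 2156 to Mar 1, 2169 is 4620 days.
4620 mod 7 = 0, so they are the same weekday.
(Jul 7, 2156 is a Wednesday; Mar 1, 2169 is a Wednesday.)

Yes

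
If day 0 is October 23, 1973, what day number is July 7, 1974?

257

Oct 23, 1973 → Nov 23, 1973: 31 days (October has 31).
Nov 23, 1973 → Dec 23, 1973: 30 days (November has 30).
Dec 23, 1973 → Jan 23, 1974: 31 days (December has 31).
Jan 23, 1974 → Feb 23, 1974: 31 days (January has 31).
Feb 23, 1974 → Mar 23, 1974: 28 days (February has 28).
Mar 23, 1974 → Apr 23, 1974: 31 days (March has 31).
Apr 23, 1974 → May 23, 1974: 30 days (April has 30).
May 23, 1974 → Jun 23, 1974: 31 days (May has 31).
Jun 23, 1974 → Jul 7, 1974: 14 days.
Total: 257 days.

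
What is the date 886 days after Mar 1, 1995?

+366 (one year; includes Feb 29, 1996) → Mar 1, 1996 (520 left).
+365 (one year) → Mar 1, 1997 (155 left).
Mar has 31 days: +31 → Apr 1, 1997 (124 left).
Apr has 30 days: +30 → May 1, 1997 (94 left).
May has 31 days: +31 → Jun 1, 1997 (63 left).
Jun has 30 days: +30 → Jul 1, 1997 (33 left).
Jul has 31 days: +31 → Aug 1, 1997 (2 left).
+2 → Aug 3, 1997.

August 3, 1997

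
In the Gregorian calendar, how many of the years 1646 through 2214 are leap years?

137

Multiples of 4 in [1646,2214]: 142.
Of those, multiples of 100: 6 (not leap unless ÷400).
Multiples of 400: 1.
Leap years = 142 − 6 + 1 = 137.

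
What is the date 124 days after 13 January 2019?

May 17, 2019

Jan has 31 days: +19 → Feb 1, 2019 (105 left).
Feb has 28 days: +28 → Mar 1, 2019 (77 left).
Mar has 31 days: +31 → Apr 1, 2019 (46 left).
Apr has 30 days: +30 → May 1, 2019 (16 left).
+16 → May 17, 2019.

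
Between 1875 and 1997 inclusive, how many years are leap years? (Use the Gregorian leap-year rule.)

30

Multiples of 4 in [1875,1997]: 31.
Of those, multiples of 100: 1 (not leap unless ÷400).
Multiples of 400: 0.
Leap years = 31 − 1 + 0 = 30.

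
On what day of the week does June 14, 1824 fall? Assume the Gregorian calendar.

Monday

Doomsday rule: the anchor day for the 1800s is Friday. For year 24: 24÷12 = 2 r 0, and 0÷4 = 0, so 2+0+0 = 2.
Friday + 2 ≡ Sunday — that's 1824's doomsday.
In June the doomsday date is Jun 6.
Jun 14 is 8 days after Jun 6; 8 mod 7 = 1, so Sunday + 1 = Monday.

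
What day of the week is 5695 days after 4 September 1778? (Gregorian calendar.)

Tuesday

Sep 4, 1778 is a Friday.
5695 mod 7 = 4, so 5695 days after a Friday is Friday + 4 = Tuesday.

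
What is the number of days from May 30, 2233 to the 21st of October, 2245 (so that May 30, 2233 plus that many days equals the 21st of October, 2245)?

4527

May 30, 2233 → May 30, 2234: 365 days.
May 30, 2234 → May 30, 2235: 365 days.
May 30, 2235 → May 30, 2236: 366 days (Feb 29, 2236 is in that span).
May 30, 2236 → May 30, 2237: 365 days.
May 30, 2237 → May 30, 2238: 365 days.
May 30, 2238 → May 30, 2239: 365 days.
May 30, 2239 → May 30, 2240: 366 days (Feb 29, 2240 is in that span).
May 30, 2240 → May 30, 2241: 365 days.
May 30, 2241 → May 30, 2242: 365 days.
May 30, 2242 → May 30, 2243: 365 days.
May 30, 2243 → May 30, 2244: 366 days (Feb 29, 2244 is in that span).
May 30, 2244 → May 30, 2245: 365 days.
May 30, 2245 → Jun 30, 2245: 31 days (May has 31).
Jun 30, 2245 → Jul 30, 2245: 30 days (June has 30).
Jul 30, 2245 → Aug 30, 2245: 31 days (July has 31).
Aug 30, 2245 → Sep 30, 2245: 31 days (August has 31).
Sep 30, 2245 → Oct 21, 2245: 21 days.
Total: 4527 days.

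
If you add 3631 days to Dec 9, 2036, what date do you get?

+365 (one year) → Dec 9, 2037 (3266 left).
+365 (one year) → Dec 9, 2038 (2901 left).
+365 (one year) → Dec 9, 2039 (2536 left).
+366 (one year; includes Feb 29, 2040) → Dec 9, 2040 (2170 left).
+365 (one year) → Dec 9, 2041 (1805 left).
+365 (one year) → Dec 9, 2042 (1440 left).
+365 (one year) → Dec 9, 2043 (1075 left).
+366 (one year; includes Feb 29, 2044) → Dec 9, 2044 (709 left).
+365 (one year) → Dec 9, 2045 (344 left).
Dec has 31 days: +23 → Jan 1, 2046 (321 left).
Jan has 31 days: +31 → Feb 1, 2046 (290 left).
Feb has 28 days: +28 → Mar 1, 2046 (262 left).
Mar has 31 days: +31 → Apr 1, 2046 (231 left).
Apr has 30 days: +30 → May 1, 2046 (201 left).
May has 31 days: +31 → Jun 1, 2046 (170 left).
Jun has 30 days: +30 → Jul 1, 2046 (140 left).
Jul has 31 days: +31 → Aug 1, 2046 (109 left).
Aug has 31 days: +31 → Sep 1, 2046 (78 left).
Sep has 30 days: +30 → Oct 1, 2046 (48 left).
Oct has 31 days: +31 → Nov 1, 2046 (17 left).
+17 → Nov 18, 2046.

November 18, 2046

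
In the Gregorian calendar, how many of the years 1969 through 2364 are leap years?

Multiples of 4 in [1969,2364]: 99.
Of those, multiples of 100: 4 (not leap unless ÷400).
Multiples of 400: 1.
Leap years = 99 − 4 + 1 = 96.

96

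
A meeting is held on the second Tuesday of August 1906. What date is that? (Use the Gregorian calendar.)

August 14, 1906

August 1, 1906 is a Wednesday.
The first Tuesday is therefore August 7 (6 days later).
The second Tuesday is 7 + 1×7 = August 14.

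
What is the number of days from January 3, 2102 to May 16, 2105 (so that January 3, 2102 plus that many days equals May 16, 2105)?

1229

Jan 3, 2102 → Jan 3, 2103: 365 days.
Jan 3, 2103 → Jan 3, 2104: 365 days.
Jan 3, 2104 → Jan 3, 2105: 366 days (Feb 29, 2104 is in that span).
Jan 3, 2105 → Feb 3, 2105: 31 days (January has 31).
Feb 3, 2105 → Mar 3, 2105: 28 days (February has 28).
Mar 3, 2105 → Apr 3, 2105: 31 days (March has 31).
Apr 3, 2105 → May 3, 2105: 30 days (April has 30).
May 3, 2105 → May 16, 2105: 13 days.
Total: 1229 days.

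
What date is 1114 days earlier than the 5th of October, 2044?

September 17, 2041

−366 (one year; includes Feb 29, 2044) → Oct 5, 2043 (748 left).
−365 (one year) → Oct 5, 2042 (383 left).
−5 → Sep 30, 2042 (end of Sep, 30 days; 378 left).
−30 → Aug 31, 2042 (end of Aug, 31 days; 348 left).
−31 → Jul 31, 2042 (end of Jul, 31 days; 317 left).
−31 → Jun 30, 2042 (end of Jun, 30 days; 286 left).
−30 → May 31, 2042 (end of May, 31 days; 256 left).
−31 → Apr 30, 2042 (end of Apr, 30 days; 225 left).
−30 → Mar 31, 2042 (end of Mar, 31 days; 195 left).
−31 → Feb 28, 2042 (end of Feb, 28 days; 164 left).
−28 → Jan 31, 2042 (end of Jan, 31 days; 136 left).
−31 → Dec 31, 2041 (end of Dec, 31 days; 105 left).
−31 → Nov 30, 2041 (end of Nov, 30 days; 74 left).
−30 → Oct 31, 2041 (end of Oct, 31 days; 44 left).
−31 → Sep 30, 2041 (end of Sep, 30 days; 13 left).
−13 → Sep 17, 2041.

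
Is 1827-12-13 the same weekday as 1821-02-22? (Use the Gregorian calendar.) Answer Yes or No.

From Feb 22, 1821 to Dec 13, 1827 is 2485 days.
2485 mod 7 = 0, so they are the same weekday.
(Feb 22, 1821 is a Thursday; Dec 13, 1827 is a Thursday.)

Yes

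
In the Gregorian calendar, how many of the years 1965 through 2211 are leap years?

59

Multiples of 4 in [1965,2211]: 61.
Of those, multiples of 100: 3 (not leap unless ÷400).
Multiples of 400: 1.
Leap years = 61 − 3 + 1 = 59.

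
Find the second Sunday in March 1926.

March 1, 1926 is a Monday.
The first Sunday is therefore March 7 (6 days later).
The second Sunday is 7 + 1×7 = March 14.

March 14, 1926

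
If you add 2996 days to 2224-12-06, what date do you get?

+365 (one year) → Dec 6, 2225 (2631 left).
+365 (one year) → Dec 6, 2226 (2266 left).
+365 (one year) → Dec 6, 2227 (1901 left).
+366 (one year; includes Feb 29, 2228) → Dec 6, 2228 (1535 left).
+365 (one year) → Dec 6, 2229 (1170 left).
+365 (one year) → Dec 6, 2230 (805 left).
+365 (one year) → Dec 6, 2231 (440 left).
+366 (one year; includes Feb 29, 2232) → Dec 6, 2232 (74 left).
Dec has 31 days: +26 → Jan 1, 2233 (48 left).
Jan has 31 days: +31 → Feb 1, 2233 (17 left).
+17 → Feb 18, 2233.

February 18, 2233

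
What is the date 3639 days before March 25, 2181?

April 8, 2171

−365 (one year) → Mar 25, 2180 (3274 left).
−366 (one year; includes Feb 29, 2180) → Mar 25, 2179 (2908 left).
−365 (one year) → Mar 25, 2178 (2543 left).
−365 (one year) → Mar 25, 2177 (2178 left).
−365 (one year) → Mar 25, 2176 (1813 left).
−366 (one year; includes Feb 29, 2176) → Mar 25, 2175 (1447 left).
−365 (one year) → Mar 25, 2174 (1082 left).
−365 (one year) → Mar 25, 2173 (717 left).
−365 (one year) → Mar 25, 2172 (352 left).
−25 → Feb 29, 2172 (end of Feb, 29 days; 327 left).
−29 → Jan 31, 2172 (end of Jan, 31 days; 298 left).
−31 → Dec 31, 2171 (end of Dec, 31 days; 267 left).
−31 → Nov 30, 2171 (end of Nov, 30 days; 236 left).
−30 → Oct 31, 2171 (end of Oct, 31 days; 206 left).
−31 → Sep 30, 2171 (end of Sep, 30 days; 175 left).
−30 → Aug 31, 2171 (end of Aug, 31 days; 145 left).
−31 → Jul 31, 2171 (end of Jul, 31 days; 114 left).
−31 → Jun 30, 2171 (end of Jun, 30 days; 83 left).
−30 → May 31, 2171 (end of May, 31 days; 53 left).
−31 → Apr 30, 2171 (end of Apr, 30 days; 22 left).
−22 → Apr 8, 2171.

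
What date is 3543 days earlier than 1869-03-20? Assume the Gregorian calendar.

July 8, 1859

−365 (one year) → Mar 20, 1868 (3178 left).
−366 (one year; includes Feb 29, 1868) → Mar 20, 1867 (2812 left).
−365 (one year) → Mar 20, 1866 (2447 left).
−365 (one year) → Mar 20, 1865 (2082 left).
−365 (one year) → Mar 20, 1864 (1717 left).
−366 (one year; includes Feb 29, 1864) → Mar 20, 1863 (1351 left).
−365 (one year) → Mar 20, 1862 (986 left).
−365 (one year) → Mar 20, 1861 (621 left).
−365 (one year) → Mar 20, 1860 (256 left).
−20 → Feb 29, 1860 (end of Feb, 29 days; 236 left).
−29 → Jan 31, 1860 (end of Jan, 31 days; 207 left).
−31 → Dec 31, 1859 (end of Dec, 31 days; 176 left).
−31 → Nov 30, 1859 (end of Nov, 30 days; 145 left).
−30 → Oct 31, 1859 (end of Oct, 31 days; 115 left).
−31 → Sep 30, 1859 (end of Sep, 30 days; 84 left).
−30 → Aug 31, 1859 (end of Aug, 31 days; 54 left).
−31 → Jul 31, 1859 (end of Jul, 31 days; 23 left).
−23 → Jul 8, 1859.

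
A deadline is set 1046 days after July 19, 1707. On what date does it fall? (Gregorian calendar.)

+366 (one year; includes Feb 29, 1708) → Jul 19, 1708 (680 left).
+365 (one year) → Jul 19, 1709 (315 left).
Jul has 31 days: +13 → Aug 1, 1709 (302 left).
Aug has 31 days: +31 → Sep 1, 1709 (271 left).
Sep has 30 days: +30 → Oct 1, 1709 (241 left).
Oct has 31 days: +31 → Nov 1, 1709 (210 left).
Nov has 30 days: +30 → Dec 1, 1709 (180 left).
Dec has 31 days: +31 → Jan 1, 1710 (149 left).
Jan has 31 days: +31 → Feb 1, 1710 (118 left).
Feb has 28 days: +28 → Mar 1, 1710 (90 left).
Mar has 31 days: +31 → Apr 1, 1710 (59 left).
Apr has 30 days: +30 → May 1, 1710 (29 left).
+29 → May 30, 1710.

May 30, 1710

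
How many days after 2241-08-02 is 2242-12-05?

Aug 2, 2241 → Aug 2, 2242: 365 days.
Aug 2, 2242 → Sep 2, 2242: 31 days (August has 31).
Sep 2, 2242 → Oct 2, 2242: 30 days (September has 30).
Oct 2, 2242 → Nov 2, 2242: 31 days (October has 31).
Nov 2, 2242 → Dec 2, 2242: 30 days (November has 30).
Dec 2, 2242 → Dec 5, 2242: 3 days.
Total: 490 days.

490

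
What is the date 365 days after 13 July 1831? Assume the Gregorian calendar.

Jul has 31 days: +19 → Aug 1, 1831 (346 left).
Aug has 31 days: +31 → Sep 1, 1831 (315 left).
Sep has 30 days: +30 → Oct 1, 1831 (285 left).
Oct has 31 days: +31 → Nov 1, 1831 (254 left).
Nov has 30 days: +30 → Dec 1, 1831 (224 left).
Dec has 31 days: +31 → Jan 1, 1832 (193 left).
Jan has 31 days: +31 → Feb 1, 1832 (162 left).
Feb has 29 days: +29 → Mar 1, 1832 (133 left).
Mar has 31 days: +31 → Apr 1, 1832 (102 left).
Apr has 30 days: +30 → May 1, 1832 (72 left).
May has 31 days: +31 → Jun 1, 1832 (41 left).
Jun has 30 days: +30 → Jul 1, 1832 (11 left).
+11 → Jul 12, 1832.

July 12, 1832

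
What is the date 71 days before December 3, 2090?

−3 → Nov 30, 2090 (end of Nov, 30 days; 68 left).
−30 → Oct 31, 2090 (end of Oct, 31 days; 38 left).
−31 → Sep 30, 2090 (end of Sep, 30 days; 7 left).
−7 → Sep 23, 2090.

September 23, 2090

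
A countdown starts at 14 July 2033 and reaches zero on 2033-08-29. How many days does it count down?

46

Jul 14, 2033 → Aug 14, 2033: 31 days (July has 31).
Aug 14, 2033 → Aug 29, 2033: 15 days.
Total: 46 days.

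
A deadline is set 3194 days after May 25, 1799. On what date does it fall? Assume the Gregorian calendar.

February 22, 1808

+365 (one year) → May 25, 1800 (2829 left).
+365 (one year) → May 25, 1801 (2464 left).
+365 (one year) → May 25, 1802 (2099 left).
+365 (one year) → May 25, 1803 (1734 left).
+366 (one year; includes Feb 29, 1804) → May 25, 1804 (1368 left).
+365 (one year) → May 25, 1805 (1003 left).
+365 (one year) → May 25, 1806 (638 left).
+365 (one year) → May 25, 1807 (273 left).
May has 31 days: +7 → Jun 1, 1807 (266 left).
Jun has 30 days: +30 → Jul 1, 1807 (236 left).
Jul has 31 days: +31 → Aug 1, 1807 (205 left).
Aug has 31 days: +31 → Sep 1, 1807 (174 left).
Sep has 30 days: +30 → Oct 1, 1807 (144 left).
Oct has 31 days: +31 → Nov 1, 1807 (113 left).
Nov has 30 days: +30 → Dec 1, 1807 (83 left).
Dec has 31 days: +31 → Jan 1, 1808 (52 left).
Jan has 31 days: +31 → Feb 1, 1808 (21 left).
+21 → Feb 22, 1808.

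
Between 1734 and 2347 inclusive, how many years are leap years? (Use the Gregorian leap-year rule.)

148

Multiples of 4 in [1734,2347]: 153.
Of those, multiples of 100: 6 (not leap unless ÷400).
Multiples of 400: 1.
Leap years = 153 − 6 + 1 = 148.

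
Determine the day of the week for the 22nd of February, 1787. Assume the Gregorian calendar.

Thursday

Doomsday rule: the anchor day for the 1700s is Sunday. For year 87: 87÷12 = 7 r 3, and 3÷4 = 0, so 7+3+0 = 10.
Sunday + 10 ≡ Wednesday — that's 1787's doomsday.
In February the doomsday date is Feb 28 (1787 is not a leap year).
Feb 22 is 6 days before Feb 28; 6 mod 7 = 6, so Wednesday − 6 = Thursday.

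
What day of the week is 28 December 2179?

Tuesday

January 1, 2179 is a Friday.
Jan 1, 2179 → Feb 1, 2179: 31 days (January has 31).
Feb 1, 2179 → Mar 1, 2179: 28 days (February has 28).
Mar 1, 2179 → Apr 1, 2179: 31 days (March has 31).
Apr 1, 2179 → May 1, 2179: 30 days (April has 30).
May 1, 2179 → Jun 1, 2179: 31 days (May has 31).
Jun 1, 2179 → Jul 1, 2179: 30 days (June has 30).
Jul 1, 2179 → Aug 1, 2179: 31 days (July has 31).
Aug 1, 2179 → Sep 1, 2179: 31 days (August has 31).
Sep 1, 2179 → Oct 1, 2179: 30 days (September has 30).
Oct 1, 2179 → Nov 1, 2179: 31 days (October has 31).
Nov 1, 2179 → Dec 1, 2179: 30 days (November has 30).
Dec 1, 2179 → Dec 28, 2179: 27 days.
Total: 361 days.
361 mod 7 = 4, so Friday + 4 = Tuesday.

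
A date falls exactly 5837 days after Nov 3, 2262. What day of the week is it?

Sunday

First find the weekday of Nov 3, 2262. Doomsday rule: the anchor day for the 2200s is Friday. For year 62: 62÷12 = 5 r 2, and 2÷4 = 0, so 5+2+0 = 7.
Friday + 7 ≡ Friday — that's 2262's doomsday.
In November the doomsday date is Nov 7.
Nov 3 is 4 days before Nov 7; 4 mod 7 = 4, so Friday − 4 = Monday.
5837 mod 7 = 6, so 5837 days after a Monday is Monday + 6 = Sunday.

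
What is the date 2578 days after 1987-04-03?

+366 (one year; includes Feb 29, 1988) → Apr 3, 1988 (2212 left).
+365 (one year) → Apr 3, 1989 (1847 left).
+365 (one year) → Apr 3, 1990 (1482 left).
+365 (one year) → Apr 3, 1991 (1117 left).
+366 (one year; includes Feb 29, 1992) → Apr 3, 1992 (751 left).
+365 (one year) → Apr 3, 1993 (386 left).
Apr has 30 days: +28 → May 1, 1993 (358 left).
May has 31 days: +31 → Jun 1, 1993 (327 left).
Jun has 30 days: +30 → Jul 1, 1993 (297 left).
Jul has 31 days: +31 → Aug 1, 1993 (266 left).
Aug has 31 days: +31 → Sep 1, 1993 (235 left).
Sep has 30 days: +30 → Oct 1, 1993 (205 left).
Oct has 31 days: +31 → Nov 1, 1993 (174 left).
Nov has 30 days: +30 → Dec 1, 1993 (144 left).
Dec has 31 days: +31 → Jan 1, 1994 (113 left).
Jan has 31 days: +31 → Feb 1, 1994 (82 left).
Feb has 28 days: +28 → Mar 1, 1994 (54 left).
Mar has 31 days: +31 → Apr 1, 1994 (23 left).
+23 → Apr 24, 1994.

April 24, 1994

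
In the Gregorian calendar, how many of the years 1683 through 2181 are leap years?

121

Multiples of 4 in [1683,2181]: 125.
Of those, multiples of 100: 5 (not leap unless ÷400).
Multiples of 400: 1.
Leap years = 125 − 5 + 1 = 121.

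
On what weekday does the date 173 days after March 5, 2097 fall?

Mar 5, 2097 is a Tuesday.
173 mod 7 = 5, so 173 days after a Tuesday is Tuesday + 5 = Sunday.

Sunday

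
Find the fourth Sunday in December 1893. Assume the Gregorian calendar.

December 24, 1893

December 1, 1893 is a Friday.
The first Sunday is therefore December 3 (2 days later).
The fourth Sunday is 3 + 3×7 = December 24.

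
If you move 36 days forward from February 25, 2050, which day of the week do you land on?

Feb 25, 2050 is a Friday.
36 mod 7 = 1, so 36 days after a Friday is Friday + 1 = Saturday.

Saturday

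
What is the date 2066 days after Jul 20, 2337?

+365 (one year) → Jul 20, 2338 (1701 left).
+365 (one year) → Jul 20, 2339 (1336 left).
+366 (one year; includes Feb 29, 2340) → Jul 20, 2340 (970 left).
+365 (one year) → Jul 20, 2341 (605 left).
+365 (one year) → Jul 20, 2342 (240 left).
Jul has 31 days: +12 → Aug 1, 2342 (228 left).
Aug has 31 days: +31 → Sep 1, 2342 (197 left).
Sep has 30 days: +30 → Oct 1, 2342 (167 left).
Oct has 31 days: +31 → Nov 1, 2342 (136 left).
Nov has 30 days: +30 → Dec 1, 2342 (106 left).
Dec has 31 days: +31 → Jan 1, 2343 (75 left).
Jan has 31 days: +31 → Feb 1, 2343 (44 left).
Feb has 28 days: +28 → Mar 1, 2343 (16 left).
+16 → Mar 17, 2343.

March 17, 2343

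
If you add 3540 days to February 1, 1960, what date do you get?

+366 (one year; includes Feb 29, 1960) → Feb 1, 1961 (3174 left).
+365 (one year) → Feb 1, 1962 (2809 left).
+365 (one year) → Feb 1, 1963 (2444 left).
+365 (one year) → Feb 1, 1964 (2079 left).
+366 (one year; includes Feb 29, 1964) → Feb 1, 1965 (1713 left).
+365 (one year) → Feb 1, 1966 (1348 left).
+365 (one year) → Feb 1, 1967 (983 left).
+365 (one year) → Feb 1, 1968 (618 left).
+366 (one year; includes Feb 29, 1968) → Feb 1, 1969 (252 left).
Feb has 28 days: +28 → Mar 1, 1969 (224 left).
Mar has 31 days: +31 → Apr 1, 1969 (193 left).
Apr has 30 days: +30 → May 1, 1969 (163 left).
May has 31 days: +31 → Jun 1, 1969 (132 left).
Jun has 30 days: +30 → Jul 1, 1969 (102 left).
Jul has 31 days: +31 → Aug 1, 1969 (71 left).
Aug has 31 days: +31 → Sep 1, 1969 (40 left).
Sep has 30 days: +30 → Oct 1, 1969 (10 left).
+10 → Oct 11, 1969.

October 11, 1969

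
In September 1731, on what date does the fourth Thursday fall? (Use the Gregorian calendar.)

September 27, 1731

September 1, 1731 is a Saturday.
The first Thursday is therefore September 6 (5 days later).
The fourth Thursday is 6 + 3×7 = September 27.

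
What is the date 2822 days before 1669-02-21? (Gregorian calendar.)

−366 (one year; includes Feb 29, 1668) → Feb 21, 1668 (2456 left).
−365 (one year) → Feb 21, 1667 (2091 left).
−365 (one year) → Feb 21, 1666 (1726 left).
−365 (one year) → Feb 21, 1665 (1361 left).
−366 (one year; includes Feb 29, 1664) → Feb 21, 1664 (995 left).
−365 (one year) → Feb 21, 1663 (630 left).
−365 (one year) → Feb 21, 1662 (265 left).
−21 → Jan 31, 1662 (end of Jan, 31 days; 244 left).
−31 → Dec 31, 1661 (end of Dec, 31 days; 213 left).
−31 → Nov 30, 1661 (end of Nov, 30 days; 182 left).
−30 → Oct 31, 1661 (end of Oct, 31 days; 152 left).
−31 → Sep 30, 1661 (end of Sep, 30 days; 121 left).
−30 → Aug 31, 1661 (end of Aug, 31 days; 91 left).
−31 → Jul 31, 1661 (end of Jul, 31 days; 60 left).
−31 → Jun 30, 1661 (end of Jun, 30 days; 29 left).
−29 → Jun 1, 1661.

June 1, 1661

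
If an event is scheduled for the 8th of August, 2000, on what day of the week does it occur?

Tuesday

Doomsday rule: the anchor day for the 2000s is Tuesday. For year 00: 0÷12 = 0 r 0, and 0÷4 = 0, so 0+0+0 = 0.
Tuesday + 0 ≡ Tuesday — that's 2000's doomsday.
In August the doomsday date is Aug 8.
Aug 8 is the doomsday itself: Tuesday.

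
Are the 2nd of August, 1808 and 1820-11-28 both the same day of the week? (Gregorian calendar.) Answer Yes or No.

Yes

From Aug 2, 1808 to Nov 28, 1820 is 4501 days.
4501 mod 7 = 0, so they are the same weekday.
(Aug 2, 1808 is a Tuesday; Nov 28, 1820 is a Tuesday.)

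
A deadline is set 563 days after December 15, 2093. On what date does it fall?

+365 (one year) → Dec 15, 2094 (198 left).
Dec has 31 days: +17 → Jan 1, 2095 (181 left).
Jan has 31 days: +31 → Feb 1, 2095 (150 left).
Feb has 28 days: +28 → Mar 1, 2095 (122 left).
Mar has 31 days: +31 → Apr 1, 2095 (91 left).
Apr has 30 days: +30 → May 1, 2095 (61 left).
May has 31 days: +31 → Jun 1, 2095 (30 left).
Jun has 30 days: +30 → Jul 1, 2095 (0 left).

July 1, 2095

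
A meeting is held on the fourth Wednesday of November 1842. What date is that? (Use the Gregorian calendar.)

November 1, 1842 is a Tuesday.
The first Wednesday is therefore November 2 (1 days later).
The fourth Wednesday is 2 + 3×7 = November 23.

November 23, 1842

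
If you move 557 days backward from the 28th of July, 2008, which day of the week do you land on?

First find the weekday of Jul 28, 2008. Doomsday rule: the anchor day for the 2000s is Tuesday. For year 08: 8÷12 = 0 r 8, and 8÷4 = 2, so 0+8+2 = 10.
Tuesday + 10 ≡ Friday — that's 2008's doomsday.
In July the doomsday date is Jul 11.
Jul 28 is 17 days after Jul 11; 17 mod 7 = 3, so Friday + 3 = Monday.
557 mod 7 = 4, so 557 days before a Monday is Monday − 4 = Thursday.

Thursday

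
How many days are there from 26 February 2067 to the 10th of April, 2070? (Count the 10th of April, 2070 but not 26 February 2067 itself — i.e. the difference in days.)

Feb 26, 2067 → Feb 26, 2068: 365 days.
Feb 26, 2068 → Feb 26, 2069: 366 days (Feb 29, 2068 is in that span).
Feb 26, 2069 → Feb 26, 2070: 365 days.
Feb 26, 2070 → Mar 26, 2070: 28 days (February has 28).
Mar 26, 2070 → Apr 10, 2070: 15 days.
Total: 1139 days.

1139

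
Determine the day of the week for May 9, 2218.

Saturday

Doomsday rule: the anchor day for the 2200s is Friday. For year 18: 18÷12 = 1 r 6, and 6÷4 = 1, so 1+6+1 = 8.
Friday + 8 ≡ Saturday — that's 2218's doomsday.
In May the doomsday date is May 9.
May 9 is the doomsday itself: Saturday.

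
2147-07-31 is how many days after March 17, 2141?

2327

Mar 17, 2141 → Mar 17, 2142: 365 days.
Mar 17, 2142 → Mar 17, 2143: 365 days.
Mar 17, 2143 → Mar 17, 2144: 366 days (Feb 29, 2144 is in that span).
Mar 17, 2144 → Mar 17, 2145: 365 days.
Mar 17, 2145 → Mar 17, 2146: 365 days.
Mar 17, 2146 → Mar 17, 2147: 365 days.
Mar 17, 2147 → Apr 17, 2147: 31 days (March has 31).
Apr 17, 2147 → May 17, 2147: 30 days (April has 30).
May 17, 2147 → Jun 17, 2147: 31 days (May has 31).
Jun 17, 2147 → Jul 17, 2147: 30 days (June has 30).
Jul 17, 2147 → Jul 31, 2147: 14 days.
Total: 2327 days.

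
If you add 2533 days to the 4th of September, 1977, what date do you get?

August 11, 1984

+365 (one year) → Sep 4, 1978 (2168 left).
+365 (one year) → Sep 4, 1979 (1803 left).
+366 (one year; includes Feb 29, 1980) → Sep 4, 1980 (1437 left).
+365 (one year) → Sep 4, 1981 (1072 left).
+365 (one year) → Sep 4, 1982 (707 left).
+365 (one year) → Sep 4, 1983 (342 left).
Sep has 30 days: +27 → Oct 1, 1983 (315 left).
Oct has 31 days: +31 → Nov 1, 1983 (284 left).
Nov has 30 days: +30 → Dec 1, 1983 (254 left).
Dec has 31 days: +31 → Jan 1, 1984 (223 left).
Jan has 31 days: +31 → Feb 1, 1984 (192 left).
Feb has 29 days: +29 → Mar 1, 1984 (163 left).
Mar has 31 days: +31 → Apr 1, 1984 (132 left).
Apr has 30 days: +30 → May 1, 1984 (102 left).
May has 31 days: +31 → Jun 1, 1984 (71 left).
Jun has 30 days: +30 → Jul 1, 1984 (41 left).
Jul has 31 days: +31 → Aug 1, 1984 (10 left).
+10 → Aug 11, 1984.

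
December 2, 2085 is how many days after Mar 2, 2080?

2101

Mar 2, 2080 → Mar 2, 2081: 365 days.
Mar 2, 2081 → Mar 2, 2082: 365 days.
Mar 2, 2082 → Mar 2, 2083: 365 days.
Mar 2, 2083 → Mar 2, 2084: 366 days (Feb 29, 2084 is in that span).
Mar 2, 2084 → Mar 2, 2085: 365 days.
Mar 2, 2085 → Apr 2, 2085: 31 days (March has 31).
Apr 2, 2085 → May 2, 2085: 30 days (April has 30).
May 2, 2085 → Jun 2, 2085: 31 days (May has 31).
Jun 2, 2085 → Jul 2, 2085: 30 days (June has 30).
Jul 2, 2085 → Aug 2, 2085: 31 days (July has 31).
Aug 2, 2085 → Sep 2, 2085: 31 days (August has 31).
Sep 2, 2085 → Oct 2, 2085: 30 days (September has 30).
Oct 2, 2085 → Nov 2, 2085: 31 days (October has 31).
Nov 2, 2085 → Dec 2, 2085: 30 days.
Total: 2101 days.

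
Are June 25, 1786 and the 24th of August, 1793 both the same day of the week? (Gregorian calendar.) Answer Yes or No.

From Jun 25, 1786 to Aug 24, 1793 is 2617 days.
2617 mod 7 = 6, so they are different weekdays.
(Jun 25, 1786 is a Sunday; Aug 24, 1793 is a Saturday.)

No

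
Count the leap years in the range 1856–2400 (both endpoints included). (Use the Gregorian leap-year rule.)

133

Multiples of 4 in [1856,2400]: 137.
Of those, multiples of 100: 6 (not leap unless ÷400).
Multiples of 400: 2.
Leap years = 137 − 6 + 2 = 133.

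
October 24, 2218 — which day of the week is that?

Saturday

Doomsday rule: the anchor day for the 2200s is Friday. For year 18: 18÷12 = 1 r 6, and 6÷4 = 1, so 1+6+1 = 8.
Friday + 8 ≡ Saturday — that's 2218's doomsday.
In October the doomsday date is Oct 10.
Oct 24 is 14 days after Oct 10; 14 mod 7 = 0, so Saturday + 0 = Saturday.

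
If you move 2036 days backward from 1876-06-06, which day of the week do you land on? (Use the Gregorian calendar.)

Wednesday

First find the weekday of Jun 6, 1876. Doomsday rule: the anchor day for the 1800s is Friday. For year 76: 76÷12 = 6 r 4, and 4÷4 = 1, so 6+4+1 = 11.
Friday + 11 ≡ Tuesday — that's 1876's doomsday.
In June the doomsday date is Jun 6.
Jun 6 is the doomsday itself: Tuesday.
2036 mod 7 = 6, so 2036 days before a Tuesday is Tuesday − 6 = Wednesday.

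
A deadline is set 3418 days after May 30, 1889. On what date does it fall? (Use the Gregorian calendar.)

+365 (one year) → May 30, 1890 (3053 left).
+365 (one year) → May 30, 1891 (2688 left).
+366 (one year; includes Feb 29, 1892) → May 30, 1892 (2322 left).
+365 (one year) → May 30, 1893 (1957 left).
+365 (one year) → May 30, 1894 (1592 left).
+365 (one year) → May 30, 1895 (1227 left).
+366 (one year; includes Feb 29, 1896) → May 30, 1896 (861 left).
+365 (one year) → May 30, 1897 (496 left).
+365 (one year) → May 30, 1898 (131 left).
May has 31 days: +2 → Jun 1, 1898 (129 left).
Jun has 30 days: +30 → Jul 1, 1898 (99 left).
Jul has 31 days: +31 → Aug 1, 1898 (68 left).
Aug has 31 days: +31 → Sep 1, 1898 (37 left).
Sep has 30 days: +30 → Oct 1, 1898 (7 left).
+7 → Oct 8, 1898.

October 8, 1898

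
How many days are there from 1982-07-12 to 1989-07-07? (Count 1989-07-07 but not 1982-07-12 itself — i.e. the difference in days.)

Jul 12, 1982 → Jul 12, 1983: 365 days.
Jul 12, 1983 → Jul 12, 1984: 366 days (Feb 29, 1984 is in that span).
Jul 12, 1984 → Jul 12, 1985: 365 days.
Jul 12, 1985 → Jul 12, 1986: 365 days.
Jul 12, 1986 → Jul 12, 1987: 365 days.
Jul 12, 1987 → Jul 12, 1988: 366 days (Feb 29, 1988 is in that span).
Jul 12, 1988 → Aug 12, 1988: 31 days (July has 31).
Aug 12, 1988 → Sep 12, 1988: 31 days (August has 31).
Sep 12, 1988 → Oct 12, 1988: 30 days (September has 30).
Oct 12, 1988 → Nov 12, 1988: 31 days (October has 31).
Nov 12, 1988 → Dec 12, 1988: 30 days (November has 30).
Dec 12, 1988 → Jan 12, 1989: 31 days (December has 31).
Jan 12, 1989 → Feb 12, 1989: 31 days (January has 31).
Feb 12, 1989 → Mar 12, 1989: 28 days (February has 28).
Mar 12, 1989 → Apr 12, 1989: 31 days (March has 31).
Apr 12, 1989 → May 12, 1989: 30 days (April has 30).
May 12, 1989 → Jun 12, 1989: 31 days (May has 31).
Jun 12, 1989 → Jul 7, 1989: 25 days.
Total: 2552 days.

2552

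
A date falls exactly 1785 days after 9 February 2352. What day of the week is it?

Saturday

First find the weekday of Feb 9, 2352. Doomsday rule: the anchor day for the 2300s is Wednesday. For year 52: 52÷12 = 4 r 4, and 4÷4 = 1, so 4+4+1 = 9.
Wednesday + 9 ≡ Friday — that's 2352's doomsday.
In February the doomsday date is Feb 29 (2352 is a leap year (divisible by 4)).
Feb 9 is 20 days before Feb 29; 20 mod 7 = 6, so Friday − 6 = Saturday.
1785 mod 7 = 0, so 1785 days after a Saturday is Saturday + 0 = Saturday.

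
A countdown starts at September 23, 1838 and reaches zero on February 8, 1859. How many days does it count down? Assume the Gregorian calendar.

7443

Sep 23, 1838 → Sep 23, 1839: 365 days.
Sep 23, 1839 → Sep 23, 1840: 366 days (Feb 29, 1840 is in that span).
Sep 23, 1840 → Sep 23, 1841: 365 days.
Sep 23, 1841 → Sep 23, 1842: 365 days.
Sep 23, 1842 → Sep 23, 1843: 365 days.
Sep 23, 1843 → Sep 23, 1844: 366 days (Feb 29, 1844 is in that span).
Sep 23, 1844 → Sep 23, 1845: 365 days.
Sep 23, 1845 → Sep 23, 1846: 365 days.
Sep 23, 1846 → Sep 23, 1847: 365 days.
Sep 23, 1847 → Sep 23, 1848: 366 days (Feb 29, 1848 is in that span).
Sep 23, 1848 → Sep 23, 1849: 365 days.
Sep 23, 1849 → Sep 23, 1850: 365 days.
Sep 23, 1850 → Sep 23, 1851: 365 days.
Sep 23, 1851 → Sep 23, 1852: 366 days (Feb 29, 1852 is in that span).
Sep 23, 1852 → Sep 23, 1853: 365 days.
Sep 23, 1853 → Sep 23, 1854: 365 days.
Sep 23, 1854 → Sep 23, 1855: 365 days.
Sep 23, 1855 → Sep 23, 1856: 366 days (Feb 29, 1856 is in that span).
Sep 23, 1856 → Sep 23, 1857: 365 days.
Sep 23, 1857 → Sep 23, 1858: 365 days.
Sep 23, 1858 → Oct 23, 1858: 30 days (September has 30).
Oct 23, 1858 → Nov 23, 1858: 31 days (October has 31).
Nov 23, 1858 → Dec 23, 1858: 30 days (November has 30).
Dec 23, 1858 → Jan 23, 1859: 31 days (December has 31).
Jan 23, 1859 → Feb 8, 1859: 16 days.
Total: 7443 days.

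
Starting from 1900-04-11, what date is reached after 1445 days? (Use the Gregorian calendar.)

+365 (one year) → Apr 11, 1901 (1080 left).
+365 (one year) → Apr 11, 1902 (715 left).
+365 (one year) → Apr 11, 1903 (350 left).
Apr has 30 days: +20 → May 1, 1903 (330 left).
May has 31 days: +31 → Jun 1, 1903 (299 left).
Jun has 30 days: +30 → Jul 1, 1903 (269 left).
Jul has 31 days: +31 → Aug 1, 1903 (238 left).
Aug has 31 days: +31 → Sep 1, 1903 (207 left).
Sep has 30 days: +30 → Oct 1, 1903 (177 left).
Oct has 31 days: +31 → Nov 1, 1903 (146 left).
Nov has 30 days: +30 → Dec 1, 1903 (116 left).
Dec has 31 days: +31 → Jan 1, 1904 (85 left).
Jan has 31 days: +31 → Feb 1, 1904 (54 left).
Feb has 29 days: +29 → Mar 1, 1904 (25 left).
+25 → Mar 26, 1904.

March 26, 1904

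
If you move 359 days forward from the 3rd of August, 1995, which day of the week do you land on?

Aug 3, 1995 is a Thursday.
359 mod 7 = 2, so 359 days after a Thursday is Thursday + 2 = Saturday.

Saturday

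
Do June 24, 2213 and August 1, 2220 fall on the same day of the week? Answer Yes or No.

From Jun 24, 2213 to Aug 1, 2220 is 2595 days.
2595 mod 7 = 5, so they are different weekdays.
(Jun 24, 2213 is a Thursday; Aug 1, 2220 is a Tuesday.)

No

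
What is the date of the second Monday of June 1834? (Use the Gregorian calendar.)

June 9, 1834

June 1, 1834 is a Sunday.
The first Monday is therefore June 2 (1 days later).
The second Monday is 2 + 1×7 = June 9.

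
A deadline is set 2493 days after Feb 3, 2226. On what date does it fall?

December 1, 2232

+365 (one year) → Feb 3, 2227 (2128 left).
+365 (one year) → Feb 3, 2228 (1763 left).
+366 (one year; includes Feb 29, 2228) → Feb 3, 2229 (1397 left).
+365 (one year) → Feb 3, 2230 (1032 left).
+365 (one year) → Feb 3, 2231 (667 left).
+365 (one year) → Feb 3, 2232 (302 left).
Feb has 29 days: +27 → Mar 1, 2232 (275 left).
Mar has 31 days: +31 → Apr 1, 2232 (244 left).
Apr has 30 days: +30 → May 1, 2232 (214 left).
May has 31 days: +31 → Jun 1, 2232 (183 left).
Jun has 30 days: +30 → Jul 1, 2232 (153 left).
Jul has 31 days: +31 → Aug 1, 2232 (122 left).
Aug has 31 days: +31 → Sep 1, 2232 (91 left).
Sep has 30 days: +30 → Oct 1, 2232 (61 left).
Oct has 31 days: +31 → Nov 1, 2232 (30 left).
Nov has 30 days: +30 → Dec 1, 2232 (0 left).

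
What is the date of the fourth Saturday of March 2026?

March 28, 2026

March 1, 2026 is a Sunday.
The first Saturday is therefore March 7 (6 days later).
The fourth Saturday is 7 + 3×7 = March 28.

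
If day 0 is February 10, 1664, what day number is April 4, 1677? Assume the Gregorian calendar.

Feb 10, 1664 → Feb 10, 1665: 366 days (Feb 29, 1664 is in that span).
Feb 10, 1665 → Feb 10, 1666: 365 days.
Feb 10, 1666 → Feb 10, 1667: 365 days.
Feb 10, 1667 → Feb 10, 1668: 365 days.
Feb 10, 1668 → Feb 10, 1669: 366 days (Feb 29, 1668 is in that span).
Feb 10, 1669 → Feb 10, 1670: 365 days.
Feb 10, 1670 → Feb 10, 1671: 365 days.
Feb 10, 1671 → Feb 10, 1672: 365 days.
Feb 10, 1672 → Feb 10, 1673: 366 days (Feb 29, 1672 is in that span).
Feb 10, 1673 → Feb 10, 1674: 365 days.
Feb 10, 1674 → Feb 10, 1675: 365 days.
Feb 10, 1675 → Feb 10, 1676: 365 days.
Feb 10, 1676 → Feb 10, 1677: 366 days (Feb 29, 1676 is in that span).
Feb 10, 1677 → Mar 10, 1677: 28 days (February has 28).
Mar 10, 1677 → Apr 4, 1677: 25 days.
Total: 4802 days.

4802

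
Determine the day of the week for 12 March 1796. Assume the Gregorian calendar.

Doomsday rule: the anchor day for the 1700s is Sunday. For year 96: 96÷12 = 8 r 0, and 0÷4 = 0, so 8+0+0 = 8.
Sunday + 8 ≡ Monday — that's 1796's doomsday.
In March the doomsday date is Mar 14.
Mar 12 is 2 days before Mar 14; 2 mod 7 = 2, so Monday − 2 = Saturday.

Saturday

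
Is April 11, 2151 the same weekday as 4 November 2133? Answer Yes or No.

From Nov 4, 2133 to Apr 11, 2151 is 6367 days.
6367 mod 7 = 4, so they are different weekdays.
(Nov 4, 2133 is a Wednesday; Apr 11, 2151 is a Sunday.)

No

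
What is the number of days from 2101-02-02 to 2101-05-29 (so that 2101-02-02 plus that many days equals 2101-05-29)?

116

Feb 2, 2101 → Mar 2, 2101: 28 days (February has 28).
Mar 2, 2101 → Apr 2, 2101: 31 days (March has 31).
Apr 2, 2101 → May 2, 2101: 30 days (April has 30).
May 2, 2101 → May 29, 2101: 27 days.
Total: 116 days.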